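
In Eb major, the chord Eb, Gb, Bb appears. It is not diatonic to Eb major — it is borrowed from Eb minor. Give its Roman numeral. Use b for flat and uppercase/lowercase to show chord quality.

The root Eb is the diatonic 1st degree of Eb major; the borrowing shows in the chord quality. Diatonically Eb major has Eb (I) on that degree; Eb–Gb–Bb is instead the minor chord native to Eb minor, so it takes the label i.

i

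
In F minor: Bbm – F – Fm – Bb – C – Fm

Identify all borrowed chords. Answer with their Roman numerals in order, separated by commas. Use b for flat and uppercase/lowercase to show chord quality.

The diatonic triads in F minor (with V from harmonic minor) are Fm, Gdim, Ab, Bbm, C, Db, Eb. Bbm, Fm and C are all diatonic. F (F–A–C) doesn't fit — on degree 1 F minor would have Fm (i). F is the degree-1 chord of F major, so it is the borrowed I. Bb (Bb–D–F) doesn't fit — on degree 4 F minor would have Bbm (iv). Bb is the degree-4 chord of F major, so it is the borrowed IV.

I, IV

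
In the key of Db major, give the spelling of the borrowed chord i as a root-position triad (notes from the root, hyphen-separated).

i is built on scale degree 1, which is Db in both Db major and its parallel. In Db minor the chord on Db is Db–Fb–Ab.

Db-Fb-Ab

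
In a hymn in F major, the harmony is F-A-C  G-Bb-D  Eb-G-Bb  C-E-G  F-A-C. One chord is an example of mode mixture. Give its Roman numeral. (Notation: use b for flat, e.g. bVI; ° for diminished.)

The diatonic triads in F major are F, Gm, Am, Bb, C, Dm, Edim. F–A–C = F, G–Bb–D = Gm and C–E–G = C all belong to that set. Eb–G–Bb is not: scale degree 7 in F major carries Edim (vii°). In F minor the chord on that degree is Eb, so here it functions as bVII, borrowed from the parallel minor.

bVII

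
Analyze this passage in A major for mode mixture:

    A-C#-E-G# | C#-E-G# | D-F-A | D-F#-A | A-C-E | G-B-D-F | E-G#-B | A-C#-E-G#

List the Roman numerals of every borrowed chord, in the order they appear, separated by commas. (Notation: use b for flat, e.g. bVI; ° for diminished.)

iv, i, bVII7

The diatonic triads in A major are A, Bm, C#m, D, E, F#m, G#dim. A–C#–E–G# = Amaj7, C#–E–G# = C#m, D–F#–A = D and E–G#–B = E are all diatonic. D–F–A doesn't fit — on degree 4 A major would have D (IV). Dm is the degree-4 chord of A minor, so it is the borrowed iv. A–C–E doesn't fit — on degree 1 A major would have A (I). Am is the degree-1 chord of A minor, so it is the borrowed i. G–B–D–F is not: scale degree 7 in A major carries G#dim (vii°). In A minor the chord on that degree is G7, so here it functions as bVII7, borrowed from the parallel minor.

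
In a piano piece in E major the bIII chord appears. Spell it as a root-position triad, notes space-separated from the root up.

Scale degree 3 in E major is G#. bIII uses the lowered form, G, taken from E minor. Stacking thirds in E minor on G gives G–B–D.

G B D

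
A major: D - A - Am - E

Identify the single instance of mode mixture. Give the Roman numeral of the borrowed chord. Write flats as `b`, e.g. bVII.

i

In A major the diatonic chords are A, Bm, C#m, D, E, F#m, G#dim. D, A and E all belong to that set. Am (A–C–E) doesn't fit — on degree 1 A major would have A (I). Am is the degree-1 chord of A minor, so it is the borrowed i.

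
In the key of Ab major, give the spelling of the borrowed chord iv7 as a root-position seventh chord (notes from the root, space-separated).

The root, Db, is scale degree 4 — the same note in Ab major and Ab minor; only the chord quality changes. In Ab minor the chord on Db is Db–Fb–Ab–Cb.

Db Fb Ab Cb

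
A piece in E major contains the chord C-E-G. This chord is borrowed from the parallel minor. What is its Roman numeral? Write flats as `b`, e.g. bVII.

bVI

In E major scale degree 6 is C#; C is its lowered form, from E minor. The diatonic chord on degree 6 would be C#m (vi), but C–E–G is the major chord from E minor. As a borrowed chord it is labeled bVI.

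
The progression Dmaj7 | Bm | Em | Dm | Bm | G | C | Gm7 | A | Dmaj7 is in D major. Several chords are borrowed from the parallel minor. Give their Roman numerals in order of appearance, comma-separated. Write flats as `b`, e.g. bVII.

i, bVII, iv7

The diatonic triads in D major are D, Em, F#m, G, A, Bm, C#dim. Of the given chords, Dmaj7, Bm, Em, G and A are diatonic. Dm (D–F–A) doesn't fit — on degree 1 D major would have D (I). Dm is the degree-1 chord of D minor, so it is the borrowed i. C (C–E–G) is not: scale degree 7 in D major carries C#dim (vii°). In D minor the chord on that degree is C, so here it functions as bVII, borrowed from the parallel minor. But Gm7 (G–Bb–D–F) is foreign: the diatonic IV on degree 4 is G, whereas Gm7 comes from D minor. It is labeled iv7.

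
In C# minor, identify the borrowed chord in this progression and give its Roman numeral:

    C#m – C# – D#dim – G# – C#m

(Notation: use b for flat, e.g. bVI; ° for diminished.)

I

The diatonic triads in C# minor (with V from harmonic minor) are C#m, D#dim, E, F#m, G#, A, B. Of the given chords, C#m, D#dim and G# are diatonic. C# (C#–E#–G#) doesn't fit — on degree 1 C# minor would have C#m (i). C# is the degree-1 chord of C# major, so it is the borrowed I.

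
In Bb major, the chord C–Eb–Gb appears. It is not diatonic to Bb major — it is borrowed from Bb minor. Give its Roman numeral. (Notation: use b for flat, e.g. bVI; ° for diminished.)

ii°

The root C is the diatonic 2nd degree of Bb major; the borrowing shows in the chord quality. C–Eb–Gb is a diminished chord — the form found in Bb minor, not the diatonic ii (Cm). Borrowed into Bb major it is written ii°.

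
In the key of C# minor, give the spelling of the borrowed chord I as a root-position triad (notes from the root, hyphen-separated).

I is built on scale degree 1, which is C# in both C# minor and its parallel. Stacking thirds in C# major on C# gives C#–E#–G#.

C#-E#-G#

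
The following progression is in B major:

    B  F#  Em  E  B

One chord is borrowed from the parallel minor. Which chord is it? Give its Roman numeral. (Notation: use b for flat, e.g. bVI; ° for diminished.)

In B major the diatonic chords are B, C#m, D#m, E, F#, G#m, A#dim. Of the given chords, B, F# and E are diatonic. But Em (E–G–B) is foreign: the diatonic IV on degree 4 is E, whereas Em comes from B minor. It is labeled iv.

iv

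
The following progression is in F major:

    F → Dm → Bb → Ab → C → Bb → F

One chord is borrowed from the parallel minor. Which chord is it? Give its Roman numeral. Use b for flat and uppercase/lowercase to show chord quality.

bIII

F major has the diatonic set F, Gm, Am, Bb, C, Dm, Edim. Of the given chords, F, Dm, Bb and C are diatonic. Ab (Ab–C–Eb) doesn't fit — on degree 3 F major would have Am (iii). Ab is the degree-3 chord of F minor, so it is the borrowed bIII.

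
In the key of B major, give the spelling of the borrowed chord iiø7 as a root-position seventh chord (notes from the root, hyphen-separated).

C#-E-G-B

iiø7 is built on scale degree 2, which is C# in both B major and its parallel. In B minor the chord on C# is C#–E–G–B.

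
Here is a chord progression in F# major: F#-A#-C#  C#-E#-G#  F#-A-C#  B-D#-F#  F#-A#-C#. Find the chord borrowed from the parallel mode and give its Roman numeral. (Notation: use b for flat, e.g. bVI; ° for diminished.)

In F# major the diatonic chords are F#, G#m, A#m, B, C#, D#m, E#dim. F#–A#–C# = F#, C#–E#–G# = C# and B–D#–F# = B all belong to that set. F#–A–C# is not: scale degree 1 in F# major carries F# (I). In F# minor the chord on that degree is F#m, so here it functions as i, borrowed from the parallel minor.

i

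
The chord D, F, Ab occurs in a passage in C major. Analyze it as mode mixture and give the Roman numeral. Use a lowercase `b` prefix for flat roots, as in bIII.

ii°

The root D is the diatonic 2nd degree of C major; the borrowing shows in the chord quality. The diatonic chord on degree 2 would be Dm (ii), but D–F–Ab is the diminished chord from C minor. As a borrowed chord it is labeled ii°.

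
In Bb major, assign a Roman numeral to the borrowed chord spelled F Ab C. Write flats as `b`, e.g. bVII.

v

F is scale degree 5 in Bb major. The diatonic chord on degree 5 would be F (V), but F–Ab–C is the minor chord from Bb minor. As a borrowed chord it is labeled v.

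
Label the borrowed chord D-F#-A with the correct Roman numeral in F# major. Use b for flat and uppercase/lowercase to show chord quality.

The root D is the lowered 6th scale degree — diatonically F# major has D# there. D–F#–A is a major chord — the form found in F# minor, not the diatonic vi (D#m). Borrowed into F# major it is written bVI.

bVI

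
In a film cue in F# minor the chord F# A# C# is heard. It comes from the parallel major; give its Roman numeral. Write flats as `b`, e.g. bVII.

The root F# is the diatonic 1st degree of F# minor; the borrowing shows in the chord quality. The diatonic chord on degree 1 would be F#m (i), but F#–A#–C# is the major chord from F# major. As a borrowed chord it is labeled I.

I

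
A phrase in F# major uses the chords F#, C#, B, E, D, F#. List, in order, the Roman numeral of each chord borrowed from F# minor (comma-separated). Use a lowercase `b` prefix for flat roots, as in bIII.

F# major has the diatonic set F#, G#m, A#m, B, C#, D#m, E#dim. F#, C# and B all belong to that set. E (E–G#–B) doesn't fit — on degree 7 F# major would have E#dim (vii°). E is the degree-7 chord of F# minor, so it is the borrowed bVII. D (D–F#–A) is not: scale degree 6 in F# major carries D#m (vi). In F# minor the chord on that degree is D, so here it functions as bVI, borrowed from the parallel minor.

bVII, bVI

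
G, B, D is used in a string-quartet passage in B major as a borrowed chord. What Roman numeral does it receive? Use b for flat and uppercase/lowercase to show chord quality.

G is the lowered form of scale degree 6 in B major (the diatonic degree 6 is G#). The diatonic chord on degree 6 would be G#m (vi), but G–B–D is the major chord from B minor. As a borrowed chord it is labeled bVI.

bVI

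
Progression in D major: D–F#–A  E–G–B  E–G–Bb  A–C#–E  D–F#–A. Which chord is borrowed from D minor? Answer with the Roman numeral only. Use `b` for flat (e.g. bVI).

The diatonic triads in D major are D, Em, F#m, G, A, Bm, C#dim. D–F#–A = D, E–G–B = Em and A–C#–E = A all belong to that set. But E–G–Bb is foreign: the diatonic ii on degree 2 is Em, whereas Edim comes from D minor. It is labeled ii°.

ii°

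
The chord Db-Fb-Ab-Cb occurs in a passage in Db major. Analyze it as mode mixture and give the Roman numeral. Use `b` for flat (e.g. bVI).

Db is scale degree 1 in Db major. Db–Fb–Ab–Cb is a minor-seventh chord — the form found in Db minor, not the diatonic I (Db). Borrowed into Db major it is written i7.

i7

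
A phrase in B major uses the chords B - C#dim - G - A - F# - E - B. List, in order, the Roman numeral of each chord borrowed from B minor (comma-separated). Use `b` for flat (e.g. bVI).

The diatonic triads in B major are B, C#m, D#m, E, F#, G#m, A#dim. B, F# and E are all diatonic. C#dim (C#–E–G) doesn't fit — on degree 2 B major would have C#m (ii). C#dim is the degree-2 chord of B minor, so it is the borrowed ii°. But G (G–B–D) is foreign: the diatonic vi on degree 6 is G#m, whereas G comes from B minor. It is labeled bVI. But A (A–C#–E) is foreign: the diatonic vii° on degree 7 is A#dim, whereas A comes from B minor. It is labeled bVII.

ii°, bVI, bVII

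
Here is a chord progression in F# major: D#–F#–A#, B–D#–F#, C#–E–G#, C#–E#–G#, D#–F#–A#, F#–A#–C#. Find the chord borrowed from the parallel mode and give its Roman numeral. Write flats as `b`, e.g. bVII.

v

In F# major the diatonic chords are F#, G#m, A#m, B, C#, D#m, E#dim. D#–F#–A# = D#m, B–D#–F# = B, C#–E#–G# = C# and F#–A#–C# = F# all belong to that set. C#–E–G# is not: scale degree 5 in F# major carries C# (V). In F# minor the chord on that degree is C#m, so here it functions as v, borrowed from the parallel minor.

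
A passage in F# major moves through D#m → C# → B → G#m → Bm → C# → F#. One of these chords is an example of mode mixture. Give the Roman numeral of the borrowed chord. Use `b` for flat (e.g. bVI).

The diatonic triads in F# major are F#, G#m, A#m, B, C#, D#m, E#dim. D#m, C#, B, G#m and F# all belong to that set. Bm (B–D–F#) doesn't fit — on degree 4 F# major would have B (IV). Bm is the degree-4 chord of F# minor, so it is the borrowed iv.

iv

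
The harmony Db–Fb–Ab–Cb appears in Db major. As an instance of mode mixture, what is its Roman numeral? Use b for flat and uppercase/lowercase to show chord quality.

Db is scale degree 1 in Db major. Diatonically Db major has Db (I) on that degree; Db–Fb–Ab–Cb is instead the minor-seventh chord native to Db minor, so it takes the label i7.

i7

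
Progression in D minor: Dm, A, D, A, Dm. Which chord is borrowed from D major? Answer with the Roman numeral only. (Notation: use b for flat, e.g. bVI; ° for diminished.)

I

In D minor (with V from harmonic minor) the diatonic chords are Dm, Edim, F, Gm, A, Bb, C. Of the given chords, Dm and A are diatonic. But D (D–F#–A) is foreign: the diatonic i on degree 1 is Dm, whereas D comes from D major. It is labeled I.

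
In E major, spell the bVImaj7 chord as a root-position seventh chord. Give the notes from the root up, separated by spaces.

The root of bVImaj7 is the lowered 6th degree: C# becomes C. Stacking thirds in E minor on C gives C–E–G–B.

C E G B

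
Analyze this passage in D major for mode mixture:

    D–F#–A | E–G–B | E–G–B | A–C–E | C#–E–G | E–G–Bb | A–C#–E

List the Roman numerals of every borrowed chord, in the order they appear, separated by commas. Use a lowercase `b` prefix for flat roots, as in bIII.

v, ii°

In D major the diatonic chords are D, Em, F#m, G, A, Bm, C#dim. D–F#–A = D, E–G–B = Em, C#–E–G = C#dim and A–C#–E = A all belong to that set. A–C–E doesn't fit — on degree 5 D major would have A (V). Am is the degree-5 chord of D minor, so it is the borrowed v. E–G–Bb doesn't fit — on degree 2 D major would have Em (ii). Edim is the degree-2 chord of D minor, so it is the borrowed ii°.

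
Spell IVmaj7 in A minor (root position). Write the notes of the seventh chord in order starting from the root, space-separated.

D F# A C#

IVmaj7 is built on scale degree 4, which is D in both A minor and its parallel. In A major the chord on D is D–F#–A–C#.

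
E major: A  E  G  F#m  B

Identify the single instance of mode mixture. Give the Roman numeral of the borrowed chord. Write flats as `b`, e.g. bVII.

bIII

In E major the diatonic chords are E, F#m, G#m, A, B, C#m, D#dim. Of the given chords, A, E, F#m and B are diatonic. G (G–B–D) is not: scale degree 3 in E major carries G#m (iii). In E minor the chord on that degree is G, so here it functions as bIII, borrowed from the parallel minor.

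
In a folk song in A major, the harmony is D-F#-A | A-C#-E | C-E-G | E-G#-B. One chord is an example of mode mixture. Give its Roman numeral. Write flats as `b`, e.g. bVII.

A major has the diatonic set A, Bm, C#m, D, E, F#m, G#dim. D–F#–A = D, A–C#–E = A and E–G#–B = E all belong to that set. C–E–G doesn't fit — on degree 3 A major would have C#m (iii). C is the degree-3 chord of A minor, so it is the borrowed bIII.

bIII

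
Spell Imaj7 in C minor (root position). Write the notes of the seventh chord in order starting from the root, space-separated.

C E G B

The root, C, is scale degree 1 — the same note in C minor and C major; only the chord quality changes. Building the major-seventh chord from the parallel major on C: C–E–G–B.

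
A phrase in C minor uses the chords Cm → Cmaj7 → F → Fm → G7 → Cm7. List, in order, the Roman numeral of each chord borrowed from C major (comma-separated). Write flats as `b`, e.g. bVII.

C minor has the diatonic set Cm, Ddim, Eb, Fm, G, Ab, Bb (with V from harmonic minor). Cm, Fm, G7 and Cm7 are all diatonic. Cmaj7 (C–E–G–B) is not: scale degree 1 in C minor carries Cm (i). In C major the chord on that degree is Cmaj7, so here it functions as Imaj7, borrowed from the parallel major. F (F–A–C) doesn't fit — on degree 4 C minor would have Fm (iv). F is the degree-4 chord of C major, so it is the borrowed IV.

Imaj7, IV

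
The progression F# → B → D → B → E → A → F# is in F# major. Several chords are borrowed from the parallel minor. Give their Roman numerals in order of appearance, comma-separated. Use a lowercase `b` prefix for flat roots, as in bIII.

In F# major the diatonic chords are F#, G#m, A#m, B, C#, D#m, E#dim. F# and B are both diatonic. But D (D–F#–A) is foreign: the diatonic vi on degree 6 is D#m, whereas D comes from F# minor. It is labeled bVI. E (E–G#–B) doesn't fit — on degree 7 F# major would have E#dim (vii°). E is the degree-7 chord of F# minor, so it is the borrowed bVII. A (A–C#–E) is not: scale degree 3 in F# major carries A#m (iii). In F# minor the chord on that degree is A, so here it functions as bIII, borrowed from the parallel minor.

bVI, bVII, bIII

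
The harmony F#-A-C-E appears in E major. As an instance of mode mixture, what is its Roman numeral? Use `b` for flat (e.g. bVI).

iiø7

The root F# is the diatonic 2nd degree of E major; the borrowing shows in the chord quality. The diatonic chord on degree 2 would be F#m (ii), but F#–A–C–E is the half-diminished-seventh chord from E minor. As a borrowed chord it is labeled iiø7.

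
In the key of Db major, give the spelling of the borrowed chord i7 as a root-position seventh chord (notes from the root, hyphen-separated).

i7 is built on scale degree 1, which is Db in both Db major and its parallel. In Db minor the chord on Db is Db–Fb–Ab–Cb.

Db-Fb-Ab-Cb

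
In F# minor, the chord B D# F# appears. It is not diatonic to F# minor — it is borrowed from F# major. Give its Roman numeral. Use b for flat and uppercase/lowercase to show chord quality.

The root B is the diatonic 4th degree of F# minor; the borrowing shows in the chord quality. The diatonic chord on degree 4 would be Bm (iv), but B–D#–F# is the major chord from F# major. As a borrowed chord it is labeled IV.

IV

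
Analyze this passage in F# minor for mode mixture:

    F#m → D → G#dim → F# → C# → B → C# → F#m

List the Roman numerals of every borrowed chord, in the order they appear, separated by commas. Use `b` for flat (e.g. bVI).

F# minor has the diatonic set F#m, G#dim, A, Bm, C#, D, E (with V from harmonic minor). Of the given chords, F#m, D, G#dim and C# are diatonic. But F# (F#–A#–C#) is foreign: the diatonic i on degree 1 is F#m, whereas F# comes from F# major. It is labeled I. But B (B–D#–F#) is foreign: the diatonic iv on degree 4 is Bm, whereas B comes from F# major. It is labeled IV.

I, IV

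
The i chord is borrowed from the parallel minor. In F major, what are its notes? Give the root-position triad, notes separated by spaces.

F Ab C

The root, F, is scale degree 1 — the same note in F major and F minor; only the chord quality changes. In F minor the chord on F is F–Ab–C.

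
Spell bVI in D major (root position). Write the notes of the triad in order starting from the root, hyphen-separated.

Bb-D-F

Scale degree 6 in D major is B. bVI uses the lowered form, Bb, taken from D minor. Building the major chord from the parallel minor on Bb: Bb–D–F.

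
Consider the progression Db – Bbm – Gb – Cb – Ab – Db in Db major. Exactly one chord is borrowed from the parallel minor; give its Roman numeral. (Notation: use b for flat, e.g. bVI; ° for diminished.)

In Db major the diatonic chords are Db, Ebm, Fm, Gb, Ab, Bbm, Cdim. Of the given chords, Db, Bbm, Gb and Ab are diatonic. But Cb (Cb–Eb–Gb) is foreign: the diatonic vii° on degree 7 is Cdim, whereas Cb comes from Db minor. It is labeled bVII.

bVII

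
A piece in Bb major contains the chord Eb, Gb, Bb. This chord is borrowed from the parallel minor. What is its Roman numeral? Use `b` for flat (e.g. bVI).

iv

Eb is scale degree 4 in Bb major. The diatonic chord on degree 4 would be Eb (IV), but Eb–Gb–Bb is the minor chord from Bb minor. As a borrowed chord it is labeled iv.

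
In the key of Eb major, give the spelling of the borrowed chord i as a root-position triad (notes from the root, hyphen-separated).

Eb-Gb-Bb

The root, Eb, is scale degree 1 — the same note in Eb major and Eb minor; only the chord quality changes. Building the minor chord from the parallel minor on Eb: Eb–Gb–Bb.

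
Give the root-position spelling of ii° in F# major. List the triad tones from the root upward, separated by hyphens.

ii° is built on scale degree 2, which is G# in both F# major and its parallel. Stacking thirds in F# minor on G# gives G#–B–D.

G#-B-D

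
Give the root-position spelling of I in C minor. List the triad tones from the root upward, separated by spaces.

C E G

I is built on scale degree 1, which is C in both C minor and its parallel. Stacking thirds in C major on C gives C–E–G.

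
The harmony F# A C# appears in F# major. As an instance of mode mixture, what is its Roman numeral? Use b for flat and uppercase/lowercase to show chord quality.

i

The root F# is the diatonic 1st degree of F# major; the borrowing shows in the chord quality. The diatonic chord on degree 1 would be F# (I), but F#–A–C# is the minor chord from F# minor. As a borrowed chord it is labeled i.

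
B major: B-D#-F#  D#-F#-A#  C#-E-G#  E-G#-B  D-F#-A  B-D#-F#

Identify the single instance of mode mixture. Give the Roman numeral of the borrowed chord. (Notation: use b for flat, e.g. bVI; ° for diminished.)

The diatonic triads in B major are B, C#m, D#m, E, F#, G#m, A#dim. B–D#–F# = B, D#–F#–A# = D#m, C#–E–G# = C#m and E–G#–B = E are all diatonic. But D–F#–A is foreign: the diatonic iii on degree 3 is D#m, whereas D comes from B minor. It is labeled bIII.

bIII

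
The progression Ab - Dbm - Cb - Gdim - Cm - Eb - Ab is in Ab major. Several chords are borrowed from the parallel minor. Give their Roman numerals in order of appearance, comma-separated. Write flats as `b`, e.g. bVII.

iv, bIII

Ab major has the diatonic set Ab, Bbm, Cm, Db, Eb, Fm, Gdim. Of the given chords, Ab, Gdim, Cm and Eb are diatonic. Dbm (Db–Fb–Ab) doesn't fit — on degree 4 Ab major would have Db (IV). Dbm is the degree-4 chord of Ab minor, so it is the borrowed iv. Cb (Cb–Eb–Gb) doesn't fit — on degree 3 Ab major would have Cm (iii). Cb is the degree-3 chord of Ab minor, so it is the borrowed bIII.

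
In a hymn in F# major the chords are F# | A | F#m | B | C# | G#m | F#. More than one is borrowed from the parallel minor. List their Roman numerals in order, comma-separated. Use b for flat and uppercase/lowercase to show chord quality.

bIII, i

In F# major the diatonic chords are F#, G#m, A#m, B, C#, D#m, E#dim. Of the given chords, F#, B, C# and G#m are diatonic. A (A–C#–E) doesn't fit — on degree 3 F# major would have A#m (iii). A is the degree-3 chord of F# minor, so it is the borrowed bIII. F#m (F#–A–C#) doesn't fit — on degree 1 F# major would have F# (I). F#m is the degree-1 chord of F# minor, so it is the borrowed i.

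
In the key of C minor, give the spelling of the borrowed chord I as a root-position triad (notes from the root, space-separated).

I is built on scale degree 1, which is C in both C minor and its parallel. Building the major chord from the parallel major on C: C–E–G.

C E G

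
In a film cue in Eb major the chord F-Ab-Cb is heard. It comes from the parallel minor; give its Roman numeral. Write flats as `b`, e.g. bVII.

The root F is the diatonic 2nd degree of Eb major; the borrowing shows in the chord quality. The diatonic chord on degree 2 would be Fm (ii), but F–Ab–Cb is the diminished chord from Eb minor. As a borrowed chord it is labeled ii°.

ii°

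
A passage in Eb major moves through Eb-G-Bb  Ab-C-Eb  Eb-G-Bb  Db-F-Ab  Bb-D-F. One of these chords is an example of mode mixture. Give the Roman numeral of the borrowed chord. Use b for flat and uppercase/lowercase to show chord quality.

In Eb major the diatonic chords are Eb, Fm, Gm, Ab, Bb, Cm, Ddim. Of the given chords, Eb–G–Bb = Eb, Ab–C–Eb = Ab and Bb–D–F = Bb are diatonic. But Db–F–Ab is foreign: the diatonic vii° on degree 7 is Ddim, whereas Db comes from Eb minor. It is labeled bVII.

bVII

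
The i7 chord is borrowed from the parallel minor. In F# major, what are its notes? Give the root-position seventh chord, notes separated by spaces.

The root, F#, is scale degree 1 — the same note in F# major and F# minor; only the chord quality changes. In F# minor the chord on F# is F#–A–C#–E.

F# A C# E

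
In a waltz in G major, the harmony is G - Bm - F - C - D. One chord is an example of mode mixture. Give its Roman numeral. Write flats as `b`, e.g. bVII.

bVII

G major has the diatonic set G, Am, Bm, C, D, Em, F#dim. Of the given chords, G, Bm, C and D are diatonic. But F (F–A–C) is foreign: the diatonic vii° on degree 7 is F#dim, whereas F comes from G minor. It is labeled bVII.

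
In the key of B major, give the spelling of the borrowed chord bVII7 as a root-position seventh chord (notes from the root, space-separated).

A C# E G

The root of bVII7 is the lowered 7th degree: A# becomes A. Stacking thirds in B minor on A gives A–C#–E–G.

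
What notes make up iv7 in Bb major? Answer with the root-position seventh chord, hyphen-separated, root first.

The root, Eb, is scale degree 4 — the same note in Bb major and Bb minor; only the chord quality changes. Stacking thirds in Bb minor on Eb gives Eb–Gb–Bb–Db.

Eb-Gb-Bb-Db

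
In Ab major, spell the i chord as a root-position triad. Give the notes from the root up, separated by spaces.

Ab Cb Eb

The root, Ab, is scale degree 1 — the same note in Ab major and Ab minor; only the chord quality changes. Building the minor chord from the parallel minor on Ab: Ab–Cb–Eb.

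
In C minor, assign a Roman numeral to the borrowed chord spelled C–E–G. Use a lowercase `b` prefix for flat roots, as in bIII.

C is scale degree 1 in C minor. The diatonic chord on degree 1 would be Cm (i), but C–E–G is the major chord from C major. As a borrowed chord it is labeled I.

I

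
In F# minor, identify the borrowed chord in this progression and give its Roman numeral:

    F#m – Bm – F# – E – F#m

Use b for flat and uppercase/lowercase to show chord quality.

In F# minor (with V from harmonic minor) the diatonic chords are F#m, G#dim, A, Bm, C#, D, E. F#m, Bm and E all belong to that set. F# (F#–A#–C#) is not: scale degree 1 in F# minor carries F#m (i). In F# major the chord on that degree is F#, so here it functions as I, borrowed from the parallel major.

I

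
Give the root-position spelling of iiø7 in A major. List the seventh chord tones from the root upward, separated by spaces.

The root, B, is scale degree 2 — the same note in A major and A minor; only the chord quality changes. Stacking thirds in A minor on B gives B–D–F–A.

B D F A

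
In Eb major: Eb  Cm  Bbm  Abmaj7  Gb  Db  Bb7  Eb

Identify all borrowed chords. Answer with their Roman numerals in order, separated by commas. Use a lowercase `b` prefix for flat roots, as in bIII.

v, bIII, bVII

The diatonic triads in Eb major are Eb, Fm, Gm, Ab, Bb, Cm, Ddim. Eb, Cm, Abmaj7 and Bb7 are all diatonic. Bbm (Bb–Db–F) doesn't fit — on degree 5 Eb major would have Bb (V). Bbm is the degree-5 chord of Eb minor, so it is the borrowed v. But Gb (Gb–Bb–Db) is foreign: the diatonic iii on degree 3 is Gm, whereas Gb comes from Eb minor. It is labeled bIII. But Db (Db–F–Ab) is foreign: the diatonic vii° on degree 7 is Ddim, whereas Db comes from Eb minor. It is labeled bVII.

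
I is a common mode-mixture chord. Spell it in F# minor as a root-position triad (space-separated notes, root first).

The root, F#, is scale degree 1 — the same note in F# minor and F# major; only the chord quality changes. Building the major chord from the parallel major on F#: F#–A#–C#.

F# A# C#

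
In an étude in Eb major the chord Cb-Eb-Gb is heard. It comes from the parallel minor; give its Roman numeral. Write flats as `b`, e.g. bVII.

bVI

The root Cb is the lowered 6th scale degree — diatonically Eb major has C there. Diatonically Eb major has Cm (vi) on that degree; Cb–Eb–Gb is instead the major chord native to Eb minor, so it takes the label bVI.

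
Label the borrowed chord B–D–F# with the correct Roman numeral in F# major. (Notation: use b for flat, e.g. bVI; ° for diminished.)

iv

The root B is the diatonic 4th degree of F# major; the borrowing shows in the chord quality. The diatonic chord on degree 4 would be B (IV), but B–D–F# is the minor chord from F# minor. As a borrowed chord it is labeled iv.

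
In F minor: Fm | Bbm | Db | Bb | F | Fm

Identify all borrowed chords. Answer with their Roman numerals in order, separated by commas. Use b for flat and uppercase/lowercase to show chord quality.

IV, I

F minor has the diatonic set Fm, Gdim, Ab, Bbm, C, Db, Eb (with V from harmonic minor). Of the given chords, Fm, Bbm and Db are diatonic. Bb (Bb–D–F) is not: scale degree 4 in F minor carries Bbm (iv). In F major the chord on that degree is Bb, so here it functions as IV, borrowed from the parallel major. But F (F–A–C) is foreign: the diatonic i on degree 1 is Fm, whereas F comes from F major. It is labeled I.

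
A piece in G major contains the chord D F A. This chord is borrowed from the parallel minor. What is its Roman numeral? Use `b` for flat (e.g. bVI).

D is scale degree 5 in G major. D–F–A is a minor chord — the form found in G minor, not the diatonic V (D). Borrowed into G major it is written v.

v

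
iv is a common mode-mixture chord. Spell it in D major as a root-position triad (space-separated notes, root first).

The root, G, is scale degree 4 — the same note in D major and D minor; only the chord quality changes. Stacking thirds in D minor on G gives G–Bb–D.

G Bb D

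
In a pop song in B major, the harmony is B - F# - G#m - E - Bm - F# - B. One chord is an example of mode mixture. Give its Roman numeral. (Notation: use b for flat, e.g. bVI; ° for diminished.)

i

In B major the diatonic chords are B, C#m, D#m, E, F#, G#m, A#dim. Of the given chords, B, F#, G#m and E are diatonic. But Bm (B–D–F#) is foreign: the diatonic I on degree 1 is B, whereas Bm comes from B minor. It is labeled i.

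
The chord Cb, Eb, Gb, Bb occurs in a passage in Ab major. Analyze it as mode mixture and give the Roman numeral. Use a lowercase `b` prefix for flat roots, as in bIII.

The root Cb is the lowered 3rd scale degree — diatonically Ab major has C there. Diatonically Ab major has Cm (iii) on that degree; Cb–Eb–Gb–Bb is instead the major-seventh chord native to Ab minor, so it takes the label bIIImaj7.

bIIImaj7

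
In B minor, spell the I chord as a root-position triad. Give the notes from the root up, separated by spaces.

I is built on scale degree 1, which is B in both B minor and its parallel. Stacking thirds in B major on B gives B–D#–F#.

B D# F#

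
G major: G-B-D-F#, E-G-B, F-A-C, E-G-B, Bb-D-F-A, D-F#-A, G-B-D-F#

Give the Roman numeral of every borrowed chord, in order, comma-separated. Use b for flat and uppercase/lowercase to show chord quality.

bVII, bIIImaj7

In G major the diatonic chords are G, Am, Bm, C, D, Em, F#dim. Of the given chords, G–B–D–F# = Gmaj7, E–G–B = Em and D–F#–A = D are diatonic. But F–A–C is foreign: the diatonic vii° on degree 7 is F#dim, whereas F comes from G minor. It is labeled bVII. But Bb–D–F–A is foreign: the diatonic iii on degree 3 is Bm, whereas Bbmaj7 comes from G minor. It is labeled bIIImaj7.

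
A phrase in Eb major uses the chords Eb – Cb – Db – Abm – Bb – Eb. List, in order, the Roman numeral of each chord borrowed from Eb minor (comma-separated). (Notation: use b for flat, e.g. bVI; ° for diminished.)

The diatonic triads in Eb major are Eb, Fm, Gm, Ab, Bb, Cm, Ddim. Of the given chords, Eb and Bb are diatonic. Cb (Cb–Eb–Gb) is not: scale degree 6 in Eb major carries Cm (vi). In Eb minor the chord on that degree is Cb, so here it functions as bVI, borrowed from the parallel minor. But Db (Db–F–Ab) is foreign: the diatonic vii° on degree 7 is Ddim, whereas Db comes from Eb minor. It is labeled bVII. But Abm (Ab–Cb–Eb) is foreign: the diatonic IV on degree 4 is Ab, whereas Abm comes from Eb minor. It is labeled iv.

bVI, bVII, iv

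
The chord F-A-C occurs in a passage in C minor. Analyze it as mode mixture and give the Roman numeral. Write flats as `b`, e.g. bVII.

IV

F is scale degree 4 in C minor. Diatonically C minor has Fm (iv) on that degree; F–A–C is instead the major chord native to C major, so it takes the label IV.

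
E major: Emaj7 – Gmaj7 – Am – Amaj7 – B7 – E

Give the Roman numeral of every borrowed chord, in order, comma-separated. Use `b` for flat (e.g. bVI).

bIIImaj7, iv

The diatonic triads in E major are E, F#m, G#m, A, B, C#m, D#dim. Of the given chords, Emaj7, Amaj7, B7 and E are diatonic. But Gmaj7 (G–B–D–F#) is foreign: the diatonic iii on degree 3 is G#m, whereas Gmaj7 comes from E minor. It is labeled bIIImaj7. Am (A–C–E) is not: scale degree 4 in E major carries A (IV). In E minor the chord on that degree is Am, so here it functions as iv, borrowed from the parallel minor.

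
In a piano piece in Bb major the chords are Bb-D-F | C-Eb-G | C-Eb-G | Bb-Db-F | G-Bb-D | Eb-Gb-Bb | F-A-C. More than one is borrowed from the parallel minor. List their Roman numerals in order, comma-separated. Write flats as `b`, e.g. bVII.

Bb major has the diatonic set Bb, Cm, Dm, Eb, F, Gm, Adim. Bb–D–F = Bb, C–Eb–G = Cm, G–Bb–D = Gm and F–A–C = F are all diatonic. Bb–Db–F doesn't fit — on degree 1 Bb major would have Bb (I). Bbm is the degree-1 chord of Bb minor, so it is the borrowed i. Eb–Gb–Bb doesn't fit — on degree 4 Bb major would have Eb (IV). Ebm is the degree-4 chord of Bb minor, so it is the borrowed iv.

i, iv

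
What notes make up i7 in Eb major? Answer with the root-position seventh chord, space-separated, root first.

Eb Gb Bb Db

i7 is built on scale degree 1, which is Eb in both Eb major and its parallel. Building the minor-seventh chord from the parallel minor on Eb: Eb–Gb–Bb–Db.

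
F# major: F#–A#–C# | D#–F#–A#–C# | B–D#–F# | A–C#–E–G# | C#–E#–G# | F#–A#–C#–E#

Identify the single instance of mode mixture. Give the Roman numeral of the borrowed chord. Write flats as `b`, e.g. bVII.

bIIImaj7

In F# major the diatonic chords are F#, G#m, A#m, B, C#, D#m, E#dim. F#–A#–C# = F#, D#–F#–A#–C# = D#m7, B–D#–F# = B, C#–E#–G# = C# and F#–A#–C#–E# = F#maj7 all belong to that set. But A–C#–E–G# is foreign: the diatonic iii on degree 3 is A#m, whereas Amaj7 comes from F# minor. It is labeled bIIImaj7.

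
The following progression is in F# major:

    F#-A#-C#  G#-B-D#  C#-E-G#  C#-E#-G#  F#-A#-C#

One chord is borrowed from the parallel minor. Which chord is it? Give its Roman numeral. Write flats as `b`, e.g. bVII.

The diatonic triads in F# major are F#, G#m, A#m, B, C#, D#m, E#dim. Of the given chords, F#–A#–C# = F#, G#–B–D# = G#m and C#–E#–G# = C# are diatonic. C#–E–G# doesn't fit — on degree 5 F# major would have C# (V). C#m is the degree-5 chord of F# minor, so it is the borrowed v.

v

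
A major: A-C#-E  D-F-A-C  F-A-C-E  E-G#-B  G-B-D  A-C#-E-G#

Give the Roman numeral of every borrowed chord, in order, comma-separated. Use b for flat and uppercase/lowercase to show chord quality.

The diatonic triads in A major are A, Bm, C#m, D, E, F#m, G#dim. A–C#–E = A, E–G#–B = E and A–C#–E–G# = Amaj7 are all diatonic. D–F–A–C doesn't fit — on degree 4 A major would have D (IV). Dm7 is the degree-4 chord of A minor, so it is the borrowed iv7. F–A–C–E doesn't fit — on degree 6 A major would have F#m (vi). Fmaj7 is the degree-6 chord of A minor, so it is the borrowed bVImaj7. But G–B–D is foreign: the diatonic vii° on degree 7 is G#dim, whereas G comes from A minor. It is labeled bVII.

iv7, bVImaj7, bVII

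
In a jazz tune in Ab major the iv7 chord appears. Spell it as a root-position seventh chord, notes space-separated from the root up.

The root, Db, is scale degree 4 — the same note in Ab major and Ab minor; only the chord quality changes. In Ab minor the chord on Db is Db–Fb–Ab–Cb.

Db Fb Ab Cb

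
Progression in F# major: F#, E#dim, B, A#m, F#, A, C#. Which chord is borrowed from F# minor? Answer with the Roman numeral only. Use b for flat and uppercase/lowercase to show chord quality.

In F# major the diatonic chords are F#, G#m, A#m, B, C#, D#m, E#dim. F#, E#dim, B, A#m and C# are all diatonic. But A (A–C#–E) is foreign: the diatonic iii on degree 3 is A#m, whereas A comes from F# minor. It is labeled bIII.

bIII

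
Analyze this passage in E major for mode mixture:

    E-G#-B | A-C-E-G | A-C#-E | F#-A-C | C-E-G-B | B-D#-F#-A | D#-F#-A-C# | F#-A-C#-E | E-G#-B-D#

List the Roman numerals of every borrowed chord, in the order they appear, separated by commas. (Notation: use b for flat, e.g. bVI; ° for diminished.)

The diatonic triads in E major are E, F#m, G#m, A, B, C#m, D#dim. E–G#–B = E, A–C#–E = A, B–D#–F#–A = B7, D#–F#–A–C# = D#m7b5, F#–A–C#–E = F#m7 and E–G#–B–D# = Emaj7 all belong to that set. A–C–E–G is not: scale degree 4 in E major carries A (IV). In E minor the chord on that degree is Am7, so here it functions as iv7, borrowed from the parallel minor. F#–A–C is not: scale degree 2 in E major carries F#m (ii). In E minor the chord on that degree is F#dim, so here it functions as ii°, borrowed from the parallel minor. C–E–G–B is not: scale degree 6 in E major carries C#m (vi). In E minor the chord on that degree is Cmaj7, so here it functions as bVImaj7, borrowed from the parallel minor.

iv7, ii°, bVImaj7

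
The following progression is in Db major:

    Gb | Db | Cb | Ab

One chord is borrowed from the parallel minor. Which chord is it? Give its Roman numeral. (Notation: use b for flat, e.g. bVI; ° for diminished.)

Db major has the diatonic set Db, Ebm, Fm, Gb, Ab, Bbm, Cdim. Gb, Db and Ab are all diatonic. Cb (Cb–Eb–Gb) is not: scale degree 7 in Db major carries Cdim (vii°). In Db minor the chord on that degree is Cb, so here it functions as bVII, borrowed from the parallel minor.

bVII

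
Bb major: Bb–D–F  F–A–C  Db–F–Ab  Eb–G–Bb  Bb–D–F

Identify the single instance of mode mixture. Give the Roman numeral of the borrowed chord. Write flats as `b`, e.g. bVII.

The diatonic triads in Bb major are Bb, Cm, Dm, Eb, F, Gm, Adim. Bb–D–F = Bb, F–A–C = F and Eb–G–Bb = Eb are all diatonic. Db–F–Ab is not: scale degree 3 in Bb major carries Dm (iii). In Bb minor the chord on that degree is Db, so here it functions as bIII, borrowed from the parallel minor.

bIII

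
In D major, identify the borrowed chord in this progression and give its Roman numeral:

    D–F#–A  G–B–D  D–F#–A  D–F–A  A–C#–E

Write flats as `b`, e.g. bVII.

The diatonic triads in D major are D, Em, F#m, G, A, Bm, C#dim. D–F#–A = D, G–B–D = G and A–C#–E = A all belong to that set. But D–F–A is foreign: the diatonic I on degree 1 is D, whereas Dm comes from D minor. It is labeled i.

i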